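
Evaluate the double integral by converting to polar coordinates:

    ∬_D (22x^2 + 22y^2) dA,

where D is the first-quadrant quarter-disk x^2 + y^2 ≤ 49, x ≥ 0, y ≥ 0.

The region D is 0 ≤ r ≤ 7, 0 ≤ θ ≤ π/2 in polar coordinates, where x = r cos(θ), y = r sin(θ), and dA = r dr dθ.

Under the substitution, the integrand becomes 22r^2, so

    ∬_D (22x^2 + 22y^2) dA = ∫_{0}^{π/2} ∫_{0}^{7} (22r^2) · r dr dθ.

Inner integral (in r): ∫_{0}^{7} (22r^2) · r dr = 26411/2.

Outer integral (in θ): ∫_{0}^{π/2} (26411/2) dθ = 26411π/4.

Therefore ∬_D (22x^2 + 22y^2) dA = 26411π/4.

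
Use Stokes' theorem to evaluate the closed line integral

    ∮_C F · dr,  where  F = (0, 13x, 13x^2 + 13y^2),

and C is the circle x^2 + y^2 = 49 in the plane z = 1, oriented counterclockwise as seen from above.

Let S be the flat disk x^2 + y^2 ≤ 49 in the plane z = 1, with upward unit normal n̂ = ẑ. By Stokes' theorem,

    ∮_C F · dr = ∬_S (∇ × F) · n̂ dS = ∬_D (curl F)_z dA,

where D is the disk x^2 + y^2 ≤ 49.

Compute the curl of F = (0, 13x, 13x^2 + 13y^2):
    (∇ × F)_x = ∂F_z/∂y - ∂F_y/∂z = 26y,
    (∇ × F)_y = ∂F_x/∂z - ∂F_z/∂x = -26x,
    (∇ × F)_z = ∂F_y/∂x - ∂F_x/∂y = 13.

On z = 1, (curl F)_z = 13.

Convert to polar (x = r cos θ, y = r sin θ, dA = r dr dθ); the integrand becomes 13, so

    ∬_D (curl F)_z dA = ∫_0^{2π} ∫_0^{7} (13) · r dr dθ.

Inner (r from 0 to 7): 637/2.
Outer (θ from 0 to 2π): 637π.

Therefore ∮_C F · dr = 637π.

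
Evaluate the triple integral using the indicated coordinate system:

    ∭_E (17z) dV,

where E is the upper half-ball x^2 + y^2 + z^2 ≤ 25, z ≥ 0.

In spherical coordinates, x = ρ sin(φ) cos(θ), y = ρ sin(φ) sin(θ), z = ρ cos(φ), and dV = ρ^2 sin(φ) dρ dφ dθ.

The integrand becomes 17ρ cos(φ), so

    ∭_E (17z) dV = ∫_{0}^{2π} ∫_{0}^{π/2} ∫_{0}^{5} (17ρ cos(φ)) · ρ^2 sin(φ) dρ dφ dθ.

Inner (ρ): 10625sin(2φ)/8.
Middle (φ): 10625/8.
Outer (θ): 10625π/4.

Therefore the triple integral equals 10625π/4.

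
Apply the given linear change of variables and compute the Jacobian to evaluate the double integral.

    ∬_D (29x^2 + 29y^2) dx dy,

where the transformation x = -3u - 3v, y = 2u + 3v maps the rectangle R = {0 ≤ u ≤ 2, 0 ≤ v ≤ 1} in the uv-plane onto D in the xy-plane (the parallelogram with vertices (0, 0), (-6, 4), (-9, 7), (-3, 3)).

Compute the Jacobian determinant of (x, y) with respect to (u, v):

    ∂(x,y)/∂(u,v) = | -3  -3 | = (-3)(3) - (-3)(2) = -3.
                   | 2  3 |

Its absolute value is |J| = 3 (the area scaling factor).

Substituting x = -3u - 3v, y = 2u + 3v into the integrand,

    29x^2 + 29y^2 → 377u^2 + 870u v + 522v^2,

so the integral becomes

    ∬_R (377u^2 + 870u v + 522v^2) · |J| du dv = ∫_0^2 ∫_0^1 (1131u^2 + 2610u v + 1566v^2) dv du.

Inner (v): 1131u^2 + 1305u + 522.
Outer (u): 6670.

Therefore ∬_D (29x^2 + 29y^2) dx dy = 6670.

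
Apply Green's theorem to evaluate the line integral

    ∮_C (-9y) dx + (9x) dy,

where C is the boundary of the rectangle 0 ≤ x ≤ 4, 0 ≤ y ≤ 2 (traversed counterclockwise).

Green's theorem converts the closed line integral into a double integral over the enclosed region D:

    ∮_C P dx + Q dy = ∬_D (∂Q/∂x - ∂P/∂y) dA.

Here P = -9y, Q = 9x, so

    ∂Q/∂x = 9,    ∂P/∂y = -9,
    ∂Q/∂x - ∂P/∂y = 18.

D is the region 0 ≤ x ≤ 4, 0 ≤ y ≤ 2. Evaluating the double integral:

    ∬_D (18) dA = ∫_0^{4} ∫_0^{2} (18) dy dx.

Inner (y from 0 to 2): 36.
Outer (x from 0 to 4): 144.

Therefore ∮_C P dx + Q dy = 144.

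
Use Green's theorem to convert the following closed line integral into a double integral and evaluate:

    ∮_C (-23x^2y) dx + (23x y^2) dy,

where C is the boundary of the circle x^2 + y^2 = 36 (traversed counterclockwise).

Green's theorem converts the closed line integral into a double integral over the enclosed region D:

    ∮_C P dx + Q dy = ∬_D (∂Q/∂x - ∂P/∂y) dA.

Here P = -23x^2y, Q = 23x y^2, so

    ∂Q/∂x = 23y^2,    ∂P/∂y = -23x^2,
    ∂Q/∂x - ∂P/∂y = 23x^2 + 23y^2.

D is the region x^2 + y^2 ≤ 36. Evaluating the double integral:

In polar coordinates (x = r cos θ, y = r sin θ, dA = r dr dθ) the integrand becomes 23r^2, so

    ∬_D (23x^2 + 23y^2) dA = ∫_0^{2π} ∫_0^{6} (23r^2) · r dr dθ.

Inner (r from 0 to 6): 7452.
Outer (θ from 0 to 2π): 14904π.

Therefore ∮_C P dx + Q dy = 14904π.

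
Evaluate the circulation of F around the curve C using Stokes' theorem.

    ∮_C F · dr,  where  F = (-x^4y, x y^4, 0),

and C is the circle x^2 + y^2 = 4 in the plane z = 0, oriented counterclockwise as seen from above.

Let S be the flat disk x^2 + y^2 ≤ 4 in the plane z = 0, with upward unit normal n̂ = ẑ. By Stokes' theorem,

    ∮_C F · dr = ∬_S (∇ × F) · n̂ dS = ∬_D (curl F)_z dA,

where D is the disk x^2 + y^2 ≤ 4.

Compute the curl of F = (-x^4y, x y^4, 0):
    (∇ × F)_x = ∂F_z/∂y - ∂F_y/∂z = 0,
    (∇ × F)_y = ∂F_x/∂z - ∂F_z/∂x = 0,
    (∇ × F)_z = ∂F_y/∂x - ∂F_x/∂y = x^4 + y^4.

On z = 0, (curl F)_z = x^4 + y^4.

Convert to polar (x = r cos θ, y = r sin θ, dA = r dr dθ); the integrand becomes r^4(sin(θ)^4 + cos(θ)^4), so

    ∬_D (curl F)_z dA = ∫_0^{2π} ∫_0^{2} (r^4(sin(θ)^4 + cos(θ)^4)) · r dr dθ.

Inner (r from 0 to 2): 32sin(θ)^4/3 + 32cos(θ)^4/3.
Outer (θ from 0 to 2π): 16π.

Therefore ∮_C F · dr = 16π.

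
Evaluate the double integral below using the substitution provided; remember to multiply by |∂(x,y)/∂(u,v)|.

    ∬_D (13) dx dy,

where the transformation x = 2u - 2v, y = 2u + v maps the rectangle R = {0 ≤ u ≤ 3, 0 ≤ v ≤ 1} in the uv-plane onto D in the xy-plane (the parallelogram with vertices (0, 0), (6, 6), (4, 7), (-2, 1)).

Compute the Jacobian determinant of (x, y) with respect to (u, v):

    ∂(x,y)/∂(u,v) = | 2  -2 | = (2)(1) - (-2)(2) = 6.
                   | 2  1 |

Its absolute value is |J| = 6 (the area scaling factor).

Substituting x = 2u - 2v, y = 2u + v into the integrand,

    13 → 13,

so the integral becomes

    ∬_R (13) · |J| du dv = ∫_0^3 ∫_0^1 (78) dv du.

Inner (v): 78.
Outer (u): 234.

Therefore ∬_D (13) dx dy = 234.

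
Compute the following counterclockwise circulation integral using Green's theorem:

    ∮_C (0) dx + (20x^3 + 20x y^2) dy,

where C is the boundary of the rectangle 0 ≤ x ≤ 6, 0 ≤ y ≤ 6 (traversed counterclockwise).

Green's theorem converts the closed line integral into a double integral over the enclosed region D:

    ∮_C P dx + Q dy = ∬_D (∂Q/∂x - ∂P/∂y) dA.

Here P = 0, Q = 20x^3 + 20x y^2, so

    ∂Q/∂x = 60x^2 + 20y^2,    ∂P/∂y = 0,
    ∂Q/∂x - ∂P/∂y = 60x^2 + 20y^2.

D is the region 0 ≤ x ≤ 6, 0 ≤ y ≤ 6. Evaluating the double integral:

    ∬_D (60x^2 + 20y^2) dA = ∫_0^{6} ∫_0^{6} (60x^2 + 20y^2) dy dx.

Inner (y from 0 to 6): 360x^2 + 1440.
Outer (x from 0 to 6): 34560.

Therefore ∮_C P dx + Q dy = 34560.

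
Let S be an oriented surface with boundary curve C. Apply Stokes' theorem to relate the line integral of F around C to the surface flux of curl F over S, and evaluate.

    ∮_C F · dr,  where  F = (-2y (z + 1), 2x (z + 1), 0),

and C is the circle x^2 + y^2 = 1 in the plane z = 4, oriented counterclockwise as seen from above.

Let S be the flat disk x^2 + y^2 ≤ 1 in the plane z = 4, with upward unit normal n̂ = ẑ. By Stokes' theorem,

    ∮_C F · dr = ∬_S (∇ × F) · n̂ dS = ∬_D (curl F)_z dA,

where D is the disk x^2 + y^2 ≤ 1.

Compute the curl of F = (-2y (z + 1), 2x (z + 1), 0):
    (∇ × F)_x = ∂F_z/∂y - ∂F_y/∂z = -2x,
    (∇ × F)_y = ∂F_x/∂z - ∂F_z/∂x = -2y,
    (∇ × F)_z = ∂F_y/∂x - ∂F_x/∂y = 4z + 4.

On z = 4, (curl F)_z = 20.

Convert to polar (x = r cos θ, y = r sin θ, dA = r dr dθ); the integrand becomes 20, so

    ∬_D (curl F)_z dA = ∫_0^{2π} ∫_0^{1} (20) · r dr dθ.

Inner (r from 0 to 1): 10.
Outer (θ from 0 to 2π): 20π.

Therefore ∮_C F · dr = 20π.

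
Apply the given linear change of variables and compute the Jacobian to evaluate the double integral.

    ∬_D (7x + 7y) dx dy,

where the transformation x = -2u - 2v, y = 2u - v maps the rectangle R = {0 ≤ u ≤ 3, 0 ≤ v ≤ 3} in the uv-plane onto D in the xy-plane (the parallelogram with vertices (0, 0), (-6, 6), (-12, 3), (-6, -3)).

Compute the Jacobian determinant of (x, y) with respect to (u, v):

    ∂(x,y)/∂(u,v) = | -2  -2 | = (-2)(-1) - (-2)(2) = 6.
                   | 2  -1 |

Its absolute value is |J| = 6 (the area scaling factor).

Substituting x = -2u - 2v, y = 2u - v into the integrand,

    7x + 7y → -21v,

so the integral becomes

    ∬_R (-21v) · |J| du dv = ∫_0^3 ∫_0^3 (-126v) dv du.

Inner (v): -567.
Outer (u): -1701.

Therefore ∬_D (7x + 7y) dx dy = -1701.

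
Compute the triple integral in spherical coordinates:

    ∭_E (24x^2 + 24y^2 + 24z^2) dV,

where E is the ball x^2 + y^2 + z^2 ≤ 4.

In spherical coordinates, x = ρ sin(φ) cos(θ), y = ρ sin(φ) sin(θ), z = ρ cos(φ), and dV = ρ^2 sin(φ) dρ dφ dθ.

The integrand becomes 24ρ^2, so

    ∭_E (24x^2 + 24y^2 + 24z^2) dV = ∫_{0}^{2π} ∫_{0}^{π} ∫_{0}^{2} (24ρ^2) · ρ^2 sin(φ) dρ dφ dθ.

Inner (ρ): 768sin(φ)/5.
Middle (φ): 1536/5.
Outer (θ): 3072π/5.

Therefore the triple integral equals 3072π/5.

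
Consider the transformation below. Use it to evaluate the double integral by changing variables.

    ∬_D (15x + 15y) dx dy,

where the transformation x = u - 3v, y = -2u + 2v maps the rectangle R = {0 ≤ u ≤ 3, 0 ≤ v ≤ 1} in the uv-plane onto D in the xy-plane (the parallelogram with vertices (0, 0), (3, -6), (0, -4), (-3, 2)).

Compute the Jacobian determinant of (x, y) with respect to (u, v):

    ∂(x,y)/∂(u,v) = | 1  -3 | = (1)(2) - (-3)(-2) = -4.
                   | -2  2 |

Its absolute value is |J| = 4 (the area scaling factor).

Substituting x = u - 3v, y = -2u + 2v into the integrand,

    15x + 15y → -15u - 15v,

so the integral becomes

    ∬_R (-15u - 15v) · |J| du dv = ∫_0^3 ∫_0^1 (-60u - 60v) dv du.

Inner (v): -60u - 30.
Outer (u): -360.

Therefore ∬_D (15x + 15y) dx dy = -360.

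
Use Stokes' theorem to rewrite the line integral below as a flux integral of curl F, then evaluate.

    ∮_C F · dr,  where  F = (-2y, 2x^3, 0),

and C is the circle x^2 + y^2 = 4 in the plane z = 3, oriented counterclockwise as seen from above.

Let S be the flat disk x^2 + y^2 ≤ 4 in the plane z = 3, with upward unit normal n̂ = ẑ. By Stokes' theorem,

    ∮_C F · dr = ∬_S (∇ × F) · n̂ dS = ∬_D (curl F)_z dA,

where D is the disk x^2 + y^2 ≤ 4.

Compute the curl of F = (-2y, 2x^3, 0):
    (∇ × F)_x = ∂F_z/∂y - ∂F_y/∂z = 0,
    (∇ × F)_y = ∂F_x/∂z - ∂F_z/∂x = 0,
    (∇ × F)_z = ∂F_y/∂x - ∂F_x/∂y = 6x^2 + 2.

On z = 3, (curl F)_z = 6x^2 + 2.

Convert to polar (x = r cos θ, y = r sin θ, dA = r dr dθ); the integrand becomes 6r^2cos(θ)^2 + 2, so

    ∬_D (curl F)_z dA = ∫_0^{2π} ∫_0^{2} (6r^2cos(θ)^2 + 2) · r dr dθ.

Inner (r from 0 to 2): 24cos(θ)^2 + 4.
Outer (θ from 0 to 2π): 32π.

Therefore ∮_C F · dr = 32π.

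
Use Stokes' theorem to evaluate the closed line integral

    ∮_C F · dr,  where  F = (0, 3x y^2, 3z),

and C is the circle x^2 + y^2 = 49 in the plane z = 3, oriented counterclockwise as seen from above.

Let S be the flat disk x^2 + y^2 ≤ 49 in the plane z = 3, with upward unit normal n̂ = ẑ. By Stokes' theorem,

    ∮_C F · dr = ∬_S (∇ × F) · n̂ dS = ∬_D (curl F)_z dA,

where D is the disk x^2 + y^2 ≤ 49.

Compute the curl of F = (0, 3x y^2, 3z):
    (∇ × F)_x = ∂F_z/∂y - ∂F_y/∂z = 0,
    (∇ × F)_y = ∂F_x/∂z - ∂F_z/∂x = 0,
    (∇ × F)_z = ∂F_y/∂x - ∂F_x/∂y = 3y^2.

On z = 3, (curl F)_z = 3y^2.

Convert to polar (x = r cos θ, y = r sin θ, dA = r dr dθ); the integrand becomes 3r^2sin(θ)^2, so

    ∬_D (curl F)_z dA = ∫_0^{2π} ∫_0^{7} (3r^2sin(θ)^2) · r dr dθ.

Inner (r from 0 to 7): 7203sin(θ)^2/4.
Outer (θ from 0 to 2π): 7203π/4.

Therefore ∮_C F · dr = 7203π/4.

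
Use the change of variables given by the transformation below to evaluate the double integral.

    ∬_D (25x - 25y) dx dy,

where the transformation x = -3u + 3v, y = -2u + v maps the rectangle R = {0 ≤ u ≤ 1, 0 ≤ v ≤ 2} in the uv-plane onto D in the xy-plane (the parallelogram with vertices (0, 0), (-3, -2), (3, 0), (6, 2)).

Compute the Jacobian determinant of (x, y) with respect to (u, v):

    ∂(x,y)/∂(u,v) = | -3  3 | = (-3)(1) - (3)(-2) = 3.
                   | -2  1 |

Its absolute value is |J| = 3 (the area scaling factor).

Substituting x = -3u + 3v, y = -2u + v into the integrand,

    25x - 25y → -25u + 50v,

so the integral becomes

    ∬_R (-25u + 50v) · |J| du dv = ∫_0^1 ∫_0^2 (-75u + 150v) dv du.

Inner (v): 300 - 150u.
Outer (u): 225.

Therefore ∬_D (25x - 25y) dx dy = 225.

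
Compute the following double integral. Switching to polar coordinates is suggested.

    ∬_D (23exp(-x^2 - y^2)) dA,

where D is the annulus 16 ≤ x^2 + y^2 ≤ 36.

The region D is 4 ≤ r ≤ 6, 0 ≤ θ ≤ 2π in polar coordinates, where x = r cos(θ), y = r sin(θ), and dA = r dr dθ.

Under the substitution, the integrand becomes 23exp(-r^2), so

    ∬_D (23exp(-x^2 - y^2)) dA = ∫_{0}^{2π} ∫_{4}^{6} (23exp(-r^2)) · r dr dθ.

Inner integral (in r): ∫_{4}^{6} (23exp(-r^2)) · r dr = -(23 - 23exp(20))exp(-36)/2.

Outer integral (in θ): ∫_{0}^{2π} (-(23 - 23exp(20))exp(-36)/2) dθ = -23π (1 - exp(20))exp(-36).

Therefore ∬_D (23exp(-x^2 - y^2)) dA = -23π (1 - exp(20))exp(-36).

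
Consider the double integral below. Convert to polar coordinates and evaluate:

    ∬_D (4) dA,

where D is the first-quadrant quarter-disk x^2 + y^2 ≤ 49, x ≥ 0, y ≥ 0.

The region D is 0 ≤ r ≤ 7, 0 ≤ θ ≤ π/2 in polar coordinates, where x = r cos(θ), y = r sin(θ), and dA = r dr dθ.

Under the substitution, the integrand becomes 4, so

    ∬_D (4) dA = ∫_{0}^{π/2} ∫_{0}^{7} (4) · r dr dθ.

Inner integral (in r): ∫_{0}^{7} (4) · r dr = 98.

Outer integral (in θ): ∫_{0}^{π/2} (98) dθ = 49π.

Therefore ∬_D (4) dA = 49π.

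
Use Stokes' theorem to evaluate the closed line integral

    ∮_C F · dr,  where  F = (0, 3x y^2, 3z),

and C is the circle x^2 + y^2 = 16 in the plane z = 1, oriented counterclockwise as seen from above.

Let S be the flat disk x^2 + y^2 ≤ 16 in the plane z = 1, with upward unit normal n̂ = ẑ. By Stokes' theorem,

    ∮_C F · dr = ∬_S (∇ × F) · n̂ dS = ∬_D (curl F)_z dA,

where D is the disk x^2 + y^2 ≤ 16.

Compute the curl of F = (0, 3x y^2, 3z):
    (∇ × F)_x = ∂F_z/∂y - ∂F_y/∂z = 0,
    (∇ × F)_y = ∂F_x/∂z - ∂F_z/∂x = 0,
    (∇ × F)_z = ∂F_y/∂x - ∂F_x/∂y = 3y^2.

On z = 1, (curl F)_z = 3y^2.

Convert to polar (x = r cos θ, y = r sin θ, dA = r dr dθ); the integrand becomes 3r^2sin(θ)^2, so

    ∬_D (curl F)_z dA = ∫_0^{2π} ∫_0^{4} (3r^2sin(θ)^2) · r dr dθ.

Inner (r from 0 to 4): 192sin(θ)^2.
Outer (θ from 0 to 2π): 192π.

Therefore ∮_C F · dr = 192π.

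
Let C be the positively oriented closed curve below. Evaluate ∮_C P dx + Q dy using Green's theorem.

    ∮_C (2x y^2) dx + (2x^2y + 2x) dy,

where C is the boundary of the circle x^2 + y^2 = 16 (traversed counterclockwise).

Green's theorem converts the closed line integral into a double integral over the enclosed region D:

    ∮_C P dx + Q dy = ∬_D (∂Q/∂x - ∂P/∂y) dA.

Here P = 2x y^2, Q = 2x^2y + 2x, so

    ∂Q/∂x = 4x y + 2,    ∂P/∂y = 4x y,
    ∂Q/∂x - ∂P/∂y = 2.

D is the region x^2 + y^2 ≤ 16. Evaluating the double integral:

In polar coordinates (x = r cos θ, y = r sin θ, dA = r dr dθ) the integrand becomes 2, so

    ∬_D (2) dA = ∫_0^{2π} ∫_0^{4} (2) · r dr dθ.

Inner (r from 0 to 4): 16.
Outer (θ from 0 to 2π): 32π.

Therefore ∮_C P dx + Q dy = 32π.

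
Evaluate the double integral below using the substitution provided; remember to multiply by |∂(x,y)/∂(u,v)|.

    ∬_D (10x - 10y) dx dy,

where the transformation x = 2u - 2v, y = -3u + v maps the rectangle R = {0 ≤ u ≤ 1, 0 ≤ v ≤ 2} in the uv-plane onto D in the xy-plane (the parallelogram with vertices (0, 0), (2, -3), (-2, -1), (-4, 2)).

Compute the Jacobian determinant of (x, y) with respect to (u, v):

    ∂(x,y)/∂(u,v) = | 2  -2 | = (2)(1) - (-2)(-3) = -4.
                   | -3  1 |

Its absolute value is |J| = 4 (the area scaling factor).

Substituting x = 2u - 2v, y = -3u + v into the integrand,

    10x - 10y → 50u - 30v,

so the integral becomes

    ∬_R (50u - 30v) · |J| du dv = ∫_0^1 ∫_0^2 (200u - 120v) dv du.

Inner (v): 400u - 240.
Outer (u): -40.

Therefore ∬_D (10x - 10y) dx dy = -40.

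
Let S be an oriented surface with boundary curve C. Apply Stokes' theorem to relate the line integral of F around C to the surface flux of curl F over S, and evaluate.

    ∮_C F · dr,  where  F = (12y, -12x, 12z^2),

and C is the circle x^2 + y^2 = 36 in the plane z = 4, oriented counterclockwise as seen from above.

Let S be the flat disk x^2 + y^2 ≤ 36 in the plane z = 4, with upward unit normal n̂ = ẑ. By Stokes' theorem,

    ∮_C F · dr = ∬_S (∇ × F) · n̂ dS = ∬_D (curl F)_z dA,

where D is the disk x^2 + y^2 ≤ 36.

Compute the curl of F = (12y, -12x, 12z^2):
    (∇ × F)_x = ∂F_z/∂y - ∂F_y/∂z = 0,
    (∇ × F)_y = ∂F_x/∂z - ∂F_z/∂x = 0,
    (∇ × F)_z = ∂F_y/∂x - ∂F_x/∂y = -24.

On z = 4, (curl F)_z = -24.

Convert to polar (x = r cos θ, y = r sin θ, dA = r dr dθ); the integrand becomes -24, so

    ∬_D (curl F)_z dA = ∫_0^{2π} ∫_0^{6} (-24) · r dr dθ.

Inner (r from 0 to 6): -432.
Outer (θ from 0 to 2π): -864π.

Therefore ∮_C F · dr = -864π.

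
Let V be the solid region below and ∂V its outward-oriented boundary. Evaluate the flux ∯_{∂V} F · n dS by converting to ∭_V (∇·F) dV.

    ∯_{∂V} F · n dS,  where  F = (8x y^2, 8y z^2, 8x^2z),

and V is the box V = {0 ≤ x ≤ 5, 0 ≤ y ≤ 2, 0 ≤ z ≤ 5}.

By the divergence theorem,

    ∯_{∂V} F · n dS = ∭_V (∇ · F) dV.

Compute the divergence:
    ∇ · F = ∂F_x/∂x + ∂F_y/∂y + ∂F_z/∂z = 8y^2 + 8z^2 + 8x^2 = 8x^2 + 8y^2 + 8z^2.

V is a rectangular box, so dV = dx dy dz with 0 ≤ x ≤ 5, 0 ≤ y ≤ 2, 0 ≤ z ≤ 5.

Integrate (8x^2 + 8y^2 + 8z^2) over V as an iterated integral:

    ∭_V (∇·F) dV = ∫_0^{5} ∫_0^{2} ∫_0^{5} (8x^2 + 8y^2 + 8z^2) dz dy dx.

Inner (z from 0 to 5): 40x^2 + 40y^2 + 1000/3.
Middle (y from 0 to 2): 80x^2 + 2320/3.
Outer (x from 0 to 5): 7200.

Therefore ∯_{∂V} F · n dS = 7200.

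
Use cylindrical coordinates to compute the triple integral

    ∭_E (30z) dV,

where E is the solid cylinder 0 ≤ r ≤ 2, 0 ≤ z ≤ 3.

In cylindrical coordinates, x = r cos(θ), y = r sin(θ), z = z, and dV = r dr dθ dz.

The integrand becomes 30z, so

    ∭_E (30z) dV = ∫_{0}^{2π} ∫_{0}^{2} ∫_{0}^{3} (30z) · r dz dr dθ.

Inner (z): 135r.
Middle (r from 0 to 2): 270.
Outer (θ): 540π.

Therefore the triple integral equals 540π.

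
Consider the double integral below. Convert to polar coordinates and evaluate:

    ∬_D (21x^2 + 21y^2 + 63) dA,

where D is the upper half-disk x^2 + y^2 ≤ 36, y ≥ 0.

The region D is 0 ≤ r ≤ 6, 0 ≤ θ ≤ π in polar coordinates, where x = r cos(θ), y = r sin(θ), and dA = r dr dθ.

Under the substitution, the integrand becomes 21r^2 + 63, so

    ∬_D (21x^2 + 21y^2 + 63) dA = ∫_{0}^{π} ∫_{0}^{6} (21r^2 + 63) · r dr dθ.

Inner integral (in r): ∫_{0}^{6} (21r^2 + 63) · r dr = 7938.

Outer integral (in θ): ∫_{0}^{π} (7938) dθ = 7938π.

Therefore ∬_D (21x^2 + 21y^2 + 63) dA = 7938π.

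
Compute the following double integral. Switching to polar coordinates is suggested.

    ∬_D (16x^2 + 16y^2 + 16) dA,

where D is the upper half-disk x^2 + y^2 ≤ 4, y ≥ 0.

The region D is 0 ≤ r ≤ 2, 0 ≤ θ ≤ π in polar coordinates, where x = r cos(θ), y = r sin(θ), and dA = r dr dθ.

Under the substitution, the integrand becomes 16r^2 + 16, so

    ∬_D (16x^2 + 16y^2 + 16) dA = ∫_{0}^{π} ∫_{0}^{2} (16r^2 + 16) · r dr dθ.

Inner integral (in r): ∫_{0}^{2} (16r^2 + 16) · r dr = 96.

Outer integral (in θ): ∫_{0}^{π} (96) dθ = 96π.

Therefore ∬_D (16x^2 + 16y^2 + 16) dA = 96π.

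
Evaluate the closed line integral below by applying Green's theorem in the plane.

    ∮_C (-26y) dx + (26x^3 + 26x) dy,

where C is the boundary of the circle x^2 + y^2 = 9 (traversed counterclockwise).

Green's theorem converts the closed line integral into a double integral over the enclosed region D:

    ∮_C P dx + Q dy = ∬_D (∂Q/∂x - ∂P/∂y) dA.

Here P = -26y, Q = 26x^3 + 26x, so

    ∂Q/∂x = 78x^2 + 26,    ∂P/∂y = -26,
    ∂Q/∂x - ∂P/∂y = 78x^2 + 52.

D is the region x^2 + y^2 ≤ 9. Evaluating the double integral:

In polar coordinates (x = r cos θ, y = r sin θ, dA = r dr dθ) the integrand becomes 78r^2cos(θ)^2 + 52, so

    ∬_D (78x^2 + 52) dA = ∫_0^{2π} ∫_0^{3} (78r^2cos(θ)^2 + 52) · r dr dθ.

Inner (r from 0 to 3): 3159cos(θ)^2/2 + 234.
Outer (θ from 0 to 2π): 4095π/2.

Therefore ∮_C P dx + Q dy = 4095π/2.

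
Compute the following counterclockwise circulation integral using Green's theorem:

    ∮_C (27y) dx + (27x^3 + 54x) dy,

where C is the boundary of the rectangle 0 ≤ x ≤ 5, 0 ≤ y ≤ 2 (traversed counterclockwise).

Green's theorem converts the closed line integral into a double integral over the enclosed region D:

    ∮_C P dx + Q dy = ∬_D (∂Q/∂x - ∂P/∂y) dA.

Here P = 27y, Q = 27x^3 + 54x, so

    ∂Q/∂x = 81x^2 + 54,    ∂P/∂y = 27,
    ∂Q/∂x - ∂P/∂y = 81x^2 + 27.

D is the region 0 ≤ x ≤ 5, 0 ≤ y ≤ 2. Evaluating the double integral:

    ∬_D (81x^2 + 27) dA = ∫_0^{5} ∫_0^{2} (81x^2 + 27) dy dx.

Inner (y from 0 to 2): 162x^2 + 54.
Outer (x from 0 to 5): 7020.

Therefore ∮_C P dx + Q dy = 7020.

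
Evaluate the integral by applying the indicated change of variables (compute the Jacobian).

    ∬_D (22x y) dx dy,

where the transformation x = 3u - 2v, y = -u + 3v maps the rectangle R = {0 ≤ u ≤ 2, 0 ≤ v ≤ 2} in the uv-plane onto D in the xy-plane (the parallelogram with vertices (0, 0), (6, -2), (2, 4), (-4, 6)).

Compute the Jacobian determinant of (x, y) with respect to (u, v):

    ∂(x,y)/∂(u,v) = | 3  -2 | = (3)(3) - (-2)(-1) = 7.
                   | -1  3 |

Its absolute value is |J| = 7 (the area scaling factor).

Substituting x = 3u - 2v, y = -u + 3v into the integrand,

    22x y → -66u^2 + 242u v - 132v^2,

so the integral becomes

    ∬_R (-66u^2 + 242u v - 132v^2) · |J| du dv = ∫_0^2 ∫_0^2 (-462u^2 + 1694u v - 924v^2) dv du.

Inner (v): -924u^2 + 3388u - 2464.
Outer (u): -616.

Therefore ∬_D (22x y) dx dy = -616.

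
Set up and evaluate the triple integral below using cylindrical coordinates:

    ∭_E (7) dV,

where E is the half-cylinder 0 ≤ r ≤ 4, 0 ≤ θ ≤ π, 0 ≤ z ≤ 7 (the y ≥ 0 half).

In cylindrical coordinates, x = r cos(θ), y = r sin(θ), z = z, and dV = r dr dθ dz.

The integrand becomes 7, so

    ∭_E (7) dV = ∫_{0}^{π} ∫_{0}^{4} ∫_{0}^{7} (7) · r dz dr dθ.

Inner (z): 49r.
Middle (r from 0 to 4): 392.
Outer (θ): 392π.

Therefore the triple integral equals 392π.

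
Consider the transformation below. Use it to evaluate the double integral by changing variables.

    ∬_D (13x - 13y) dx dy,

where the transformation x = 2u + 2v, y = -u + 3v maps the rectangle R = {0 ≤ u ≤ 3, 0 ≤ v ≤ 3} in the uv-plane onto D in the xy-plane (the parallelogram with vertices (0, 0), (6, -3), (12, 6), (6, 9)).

Compute the Jacobian determinant of (x, y) with respect to (u, v):

    ∂(x,y)/∂(u,v) = | 2  2 | = (2)(3) - (2)(-1) = 8.
                   | -1  3 |

Its absolute value is |J| = 8 (the area scaling factor).

Substituting x = 2u + 2v, y = -u + 3v into the integrand,

    13x - 13y → 39u - 13v,

so the integral becomes

    ∬_R (39u - 13v) · |J| du dv = ∫_0^3 ∫_0^3 (312u - 104v) dv du.

Inner (v): 936u - 468.
Outer (u): 2808.

Therefore ∬_D (13x - 13y) dx dy = 2808.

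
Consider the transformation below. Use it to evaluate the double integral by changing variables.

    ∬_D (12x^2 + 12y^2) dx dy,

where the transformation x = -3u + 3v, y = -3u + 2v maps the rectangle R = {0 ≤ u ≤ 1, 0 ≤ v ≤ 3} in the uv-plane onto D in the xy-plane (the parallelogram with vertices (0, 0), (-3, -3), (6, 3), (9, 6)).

Compute the Jacobian determinant of (x, y) with respect to (u, v):

    ∂(x,y)/∂(u,v) = | -3  3 | = (-3)(2) - (3)(-3) = 3.
                   | -3  2 |

Its absolute value is |J| = 3 (the area scaling factor).

Substituting x = -3u + 3v, y = -3u + 2v into the integrand,

    12x^2 + 12y^2 → 216u^2 - 360u v + 156v^2,

so the integral becomes

    ∬_R (216u^2 - 360u v + 156v^2) · |J| du dv = ∫_0^1 ∫_0^3 (648u^2 - 1080u v + 468v^2) dv du.

Inner (v): 1944u^2 - 4860u + 4212.
Outer (u): 2430.

Therefore ∬_D (12x^2 + 12y^2) dx dy = 2430.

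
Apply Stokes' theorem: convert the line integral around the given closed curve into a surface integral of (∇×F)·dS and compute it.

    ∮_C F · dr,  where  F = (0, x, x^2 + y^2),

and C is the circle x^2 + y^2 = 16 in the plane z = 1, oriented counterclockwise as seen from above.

Let S be the flat disk x^2 + y^2 ≤ 16 in the plane z = 1, with upward unit normal n̂ = ẑ. By Stokes' theorem,

    ∮_C F · dr = ∬_S (∇ × F) · n̂ dS = ∬_D (curl F)_z dA,

where D is the disk x^2 + y^2 ≤ 16.

Compute the curl of F = (0, x, x^2 + y^2):
    (∇ × F)_x = ∂F_z/∂y - ∂F_y/∂z = 2y,
    (∇ × F)_y = ∂F_x/∂z - ∂F_z/∂x = -2x,
    (∇ × F)_z = ∂F_y/∂x - ∂F_x/∂y = 1.

On z = 1, (curl F)_z = 1.

Convert to polar (x = r cos θ, y = r sin θ, dA = r dr dθ); the integrand becomes 1, so

    ∬_D (curl F)_z dA = ∫_0^{2π} ∫_0^{4} (1) · r dr dθ.

Inner (r from 0 to 4): 8.
Outer (θ from 0 to 2π): 16π.

Therefore ∮_C F · dr = 16π.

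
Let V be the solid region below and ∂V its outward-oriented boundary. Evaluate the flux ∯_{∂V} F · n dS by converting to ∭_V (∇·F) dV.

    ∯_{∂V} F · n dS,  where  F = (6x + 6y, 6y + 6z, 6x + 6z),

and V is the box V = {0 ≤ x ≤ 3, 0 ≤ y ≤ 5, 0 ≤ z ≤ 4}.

By the divergence theorem,

    ∯_{∂V} F · n dS = ∭_V (∇ · F) dV.

Compute the divergence:
    ∇ · F = ∂F_x/∂x + ∂F_y/∂y + ∂F_z/∂z = 6 + 6 + 6 = 18.

V is a rectangular box, so dV = dx dy dz with 0 ≤ x ≤ 3, 0 ≤ y ≤ 5, 0 ≤ z ≤ 4.

Integrate (18) over V as an iterated integral:

    ∭_V (∇·F) dV = ∫_0^{3} ∫_0^{5} ∫_0^{4} (18) dz dy dx.

Inner (z from 0 to 4): 72.
Middle (y from 0 to 5): 360.
Outer (x from 0 to 3): 1080.

Therefore ∯_{∂V} F · n dS = 1080.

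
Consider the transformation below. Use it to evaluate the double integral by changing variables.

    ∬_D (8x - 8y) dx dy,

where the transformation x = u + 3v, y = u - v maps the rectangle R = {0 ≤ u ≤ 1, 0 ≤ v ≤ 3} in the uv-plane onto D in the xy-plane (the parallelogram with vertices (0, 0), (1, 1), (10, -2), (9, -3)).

Compute the Jacobian determinant of (x, y) with respect to (u, v):

    ∂(x,y)/∂(u,v) = | 1  3 | = (1)(-1) - (3)(1) = -4.
                   | 1  -1 |

Its absolute value is |J| = 4 (the area scaling factor).

Substituting x = u + 3v, y = u - v into the integrand,

    8x - 8y → 32v,

so the integral becomes

    ∬_R (32v) · |J| du dv = ∫_0^1 ∫_0^3 (128v) dv du.

Inner (v): 576.
Outer (u): 576.

Therefore ∬_D (8x - 8y) dx dy = 576.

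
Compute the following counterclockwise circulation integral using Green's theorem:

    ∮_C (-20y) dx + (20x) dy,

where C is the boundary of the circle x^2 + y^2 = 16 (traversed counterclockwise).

Green's theorem converts the closed line integral into a double integral over the enclosed region D:

    ∮_C P dx + Q dy = ∬_D (∂Q/∂x - ∂P/∂y) dA.

Here P = -20y, Q = 20x, so

    ∂Q/∂x = 20,    ∂P/∂y = -20,
    ∂Q/∂x - ∂P/∂y = 40.

D is the region x^2 + y^2 ≤ 16. Evaluating the double integral:

In polar coordinates (x = r cos θ, y = r sin θ, dA = r dr dθ) the integrand becomes 40, so

    ∬_D (40) dA = ∫_0^{2π} ∫_0^{4} (40) · r dr dθ.

Inner (r from 0 to 4): 320.
Outer (θ from 0 to 2π): 640π.

Therefore ∮_C P dx + Q dy = 640π.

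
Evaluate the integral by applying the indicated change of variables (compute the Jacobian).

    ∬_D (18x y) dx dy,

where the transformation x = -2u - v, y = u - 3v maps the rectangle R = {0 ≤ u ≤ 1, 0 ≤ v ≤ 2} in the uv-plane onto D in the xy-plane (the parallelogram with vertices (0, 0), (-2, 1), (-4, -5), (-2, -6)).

Compute the Jacobian determinant of (x, y) with respect to (u, v):

    ∂(x,y)/∂(u,v) = | -2  -1 | = (-2)(-3) - (-1)(1) = 7.
                   | 1  -3 |

Its absolute value is |J| = 7 (the area scaling factor).

Substituting x = -2u - v, y = u - 3v into the integrand,

    18x y → -36u^2 + 90u v + 54v^2,

so the integral becomes

    ∬_R (-36u^2 + 90u v + 54v^2) · |J| du dv = ∫_0^1 ∫_0^2 (-252u^2 + 630u v + 378v^2) dv du.

Inner (v): -504u^2 + 1260u + 1008.
Outer (u): 1470.

Therefore ∬_D (18x y) dx dy = 1470.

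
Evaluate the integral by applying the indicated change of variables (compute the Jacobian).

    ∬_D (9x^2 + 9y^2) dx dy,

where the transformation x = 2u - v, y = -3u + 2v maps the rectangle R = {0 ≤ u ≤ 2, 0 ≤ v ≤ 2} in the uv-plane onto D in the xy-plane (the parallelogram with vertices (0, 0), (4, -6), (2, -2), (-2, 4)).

Compute the Jacobian determinant of (x, y) with respect to (u, v):

    ∂(x,y)/∂(u,v) = | 2  -1 | = (2)(2) - (-1)(-3) = 1.
                   | -3  2 |

Its absolute value is |J| = 1 (the area scaling factor).

Substituting x = 2u - v, y = -3u + 2v into the integrand,

    9x^2 + 9y^2 → 117u^2 - 144u v + 45v^2,

so the integral becomes

    ∬_R (117u^2 - 144u v + 45v^2) · |J| du dv = ∫_0^2 ∫_0^2 (117u^2 - 144u v + 45v^2) dv du.

Inner (v): 234u^2 - 288u + 120.
Outer (u): 288.

Therefore ∬_D (9x^2 + 9y^2) dx dy = 288.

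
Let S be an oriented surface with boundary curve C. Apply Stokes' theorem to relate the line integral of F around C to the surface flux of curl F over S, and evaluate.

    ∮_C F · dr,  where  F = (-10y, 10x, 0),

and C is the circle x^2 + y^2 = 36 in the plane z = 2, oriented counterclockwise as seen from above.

Let S be the flat disk x^2 + y^2 ≤ 36 in the plane z = 2, with upward unit normal n̂ = ẑ. By Stokes' theorem,

    ∮_C F · dr = ∬_S (∇ × F) · n̂ dS = ∬_D (curl F)_z dA,

where D is the disk x^2 + y^2 ≤ 36.

Compute the curl of F = (-10y, 10x, 0):
    (∇ × F)_x = ∂F_z/∂y - ∂F_y/∂z = 0,
    (∇ × F)_y = ∂F_x/∂z - ∂F_z/∂x = 0,
    (∇ × F)_z = ∂F_y/∂x - ∂F_x/∂y = 20.

On z = 2, (curl F)_z = 20.

Convert to polar (x = r cos θ, y = r sin θ, dA = r dr dθ); the integrand becomes 20, so

    ∬_D (curl F)_z dA = ∫_0^{2π} ∫_0^{6} (20) · r dr dθ.

Inner (r from 0 to 6): 360.
Outer (θ from 0 to 2π): 720π.

Therefore ∮_C F · dr = 720π.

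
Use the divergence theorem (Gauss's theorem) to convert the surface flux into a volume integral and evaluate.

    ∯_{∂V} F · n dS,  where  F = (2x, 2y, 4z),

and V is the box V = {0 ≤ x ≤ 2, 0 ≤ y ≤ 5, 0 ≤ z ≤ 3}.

By the divergence theorem,

    ∯_{∂V} F · n dS = ∭_V (∇ · F) dV.

Compute the divergence:
    ∇ · F = ∂F_x/∂x + ∂F_y/∂y + ∂F_z/∂z = 2 + 2 + 4 = 8.

V is a rectangular box, so dV = dx dy dz with 0 ≤ x ≤ 2, 0 ≤ y ≤ 5, 0 ≤ z ≤ 3.

Integrate (8) over V as an iterated integral:

    ∭_V (∇·F) dV = ∫_0^{2} ∫_0^{5} ∫_0^{3} (8) dz dy dx.

Inner (z from 0 to 3): 24.
Middle (y from 0 to 5): 120.
Outer (x from 0 to 2): 240.

Therefore ∯_{∂V} F · n dS = 240.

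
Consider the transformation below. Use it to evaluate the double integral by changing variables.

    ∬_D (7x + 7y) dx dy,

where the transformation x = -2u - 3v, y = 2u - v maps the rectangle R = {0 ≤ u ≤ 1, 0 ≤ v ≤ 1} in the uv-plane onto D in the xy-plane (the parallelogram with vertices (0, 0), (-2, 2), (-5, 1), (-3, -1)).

Compute the Jacobian determinant of (x, y) with respect to (u, v):

    ∂(x,y)/∂(u,v) = | -2  -3 | = (-2)(-1) - (-3)(2) = 8.
                   | 2  -1 |

Its absolute value is |J| = 8 (the area scaling factor).

Substituting x = -2u - 3v, y = 2u - v into the integrand,

    7x + 7y → -28v,

so the integral becomes

    ∬_R (-28v) · |J| du dv = ∫_0^1 ∫_0^1 (-224v) dv du.

Inner (v): -112.
Outer (u): -112.

Therefore ∬_D (7x + 7y) dx dy = -112.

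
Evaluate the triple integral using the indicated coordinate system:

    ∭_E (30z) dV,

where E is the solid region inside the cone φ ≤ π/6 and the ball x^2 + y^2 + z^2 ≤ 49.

In spherical coordinates, x = ρ sin(φ) cos(θ), y = ρ sin(φ) sin(θ), z = ρ cos(φ), and dV = ρ^2 sin(φ) dρ dφ dθ.

The integrand becomes 30ρ cos(φ), so

    ∭_E (30z) dV = ∫_{0}^{2π} ∫_{0}^{π/6} ∫_{0}^{7} (30ρ cos(φ)) · ρ^2 sin(φ) dρ dφ dθ.

Inner (ρ): 36015sin(2φ)/4.
Middle (φ): 36015/16.
Outer (θ): 36015π/8.

Therefore the triple integral equals 36015π/8.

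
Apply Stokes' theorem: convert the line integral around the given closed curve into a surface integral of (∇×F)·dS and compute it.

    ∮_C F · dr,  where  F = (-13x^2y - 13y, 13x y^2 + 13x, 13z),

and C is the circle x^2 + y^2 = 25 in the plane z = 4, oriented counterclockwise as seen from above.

Let S be the flat disk x^2 + y^2 ≤ 25 in the plane z = 4, with upward unit normal n̂ = ẑ. By Stokes' theorem,

    ∮_C F · dr = ∬_S (∇ × F) · n̂ dS = ∬_D (curl F)_z dA,

where D is the disk x^2 + y^2 ≤ 25.

Compute the curl of F = (-13x^2y - 13y, 13x y^2 + 13x, 13z):
    (∇ × F)_x = ∂F_z/∂y - ∂F_y/∂z = 0,
    (∇ × F)_y = ∂F_x/∂z - ∂F_z/∂x = 0,
    (∇ × F)_z = ∂F_y/∂x - ∂F_x/∂y = 13x^2 + 13y^2 + 26.

On z = 4, (curl F)_z = 13x^2 + 13y^2 + 26.

Convert to polar (x = r cos θ, y = r sin θ, dA = r dr dθ); the integrand becomes 13r^2 + 26, so

    ∬_D (curl F)_z dA = ∫_0^{2π} ∫_0^{5} (13r^2 + 26) · r dr dθ.

Inner (r from 0 to 5): 9425/4.
Outer (θ from 0 to 2π): 9425π/2.

Therefore ∮_C F · dr = 9425π/2.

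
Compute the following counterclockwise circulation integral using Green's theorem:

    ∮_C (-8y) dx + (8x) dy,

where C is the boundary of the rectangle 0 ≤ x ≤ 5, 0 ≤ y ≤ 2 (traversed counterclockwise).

Green's theorem converts the closed line integral into a double integral over the enclosed region D:

    ∮_C P dx + Q dy = ∬_D (∂Q/∂x - ∂P/∂y) dA.

Here P = -8y, Q = 8x, so

    ∂Q/∂x = 8,    ∂P/∂y = -8,
    ∂Q/∂x - ∂P/∂y = 16.

D is the region 0 ≤ x ≤ 5, 0 ≤ y ≤ 2. Evaluating the double integral:

    ∬_D (16) dA = ∫_0^{5} ∫_0^{2} (16) dy dx.

Inner (y from 0 to 2): 32.
Outer (x from 0 to 5): 160.

Therefore ∮_C P dx + Q dy = 160.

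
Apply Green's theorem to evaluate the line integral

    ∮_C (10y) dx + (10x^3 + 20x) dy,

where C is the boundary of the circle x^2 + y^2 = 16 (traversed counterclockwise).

Green's theorem converts the closed line integral into a double integral over the enclosed region D:

    ∮_C P dx + Q dy = ∬_D (∂Q/∂x - ∂P/∂y) dA.

Here P = 10y, Q = 10x^3 + 20x, so

    ∂Q/∂x = 30x^2 + 20,    ∂P/∂y = 10,
    ∂Q/∂x - ∂P/∂y = 30x^2 + 10.

D is the region x^2 + y^2 ≤ 16. Evaluating the double integral:

In polar coordinates (x = r cos θ, y = r sin θ, dA = r dr dθ) the integrand becomes 30r^2cos(θ)^2 + 10, so

    ∬_D (30x^2 + 10) dA = ∫_0^{2π} ∫_0^{4} (30r^2cos(θ)^2 + 10) · r dr dθ.

Inner (r from 0 to 4): 1920cos(θ)^2 + 80.
Outer (θ from 0 to 2π): 2080π.

Therefore ∮_C P dx + Q dy = 2080π.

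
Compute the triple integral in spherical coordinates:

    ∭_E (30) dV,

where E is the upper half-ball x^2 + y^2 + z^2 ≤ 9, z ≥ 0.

In spherical coordinates, x = ρ sin(φ) cos(θ), y = ρ sin(φ) sin(θ), z = ρ cos(φ), and dV = ρ^2 sin(φ) dρ dφ dθ.

The integrand becomes 30, so

    ∭_E (30) dV = ∫_{0}^{2π} ∫_{0}^{π/2} ∫_{0}^{3} (30) · ρ^2 sin(φ) dρ dφ dθ.

Inner (ρ): 270sin(φ).
Middle (φ): 270.
Outer (θ): 540π.

Therefore the triple integral equals 540π.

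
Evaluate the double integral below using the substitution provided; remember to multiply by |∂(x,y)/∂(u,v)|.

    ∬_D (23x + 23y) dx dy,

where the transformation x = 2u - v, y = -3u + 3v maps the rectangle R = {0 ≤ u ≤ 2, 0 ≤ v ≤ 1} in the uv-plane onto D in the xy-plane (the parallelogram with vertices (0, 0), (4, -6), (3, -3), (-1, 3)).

Compute the Jacobian determinant of (x, y) with respect to (u, v):

    ∂(x,y)/∂(u,v) = | 2  -1 | = (2)(3) - (-1)(-3) = 3.
                   | -3  3 |

Its absolute value is |J| = 3 (the area scaling factor).

Substituting x = 2u - v, y = -3u + 3v into the integrand,

    23x + 23y → -23u + 46v,

so the integral becomes

    ∬_R (-23u + 46v) · |J| du dv = ∫_0^2 ∫_0^1 (-69u + 138v) dv du.

Inner (v): 69 - 69u.
Outer (u): 0.

Therefore ∬_D (23x + 23y) dx dy = 0.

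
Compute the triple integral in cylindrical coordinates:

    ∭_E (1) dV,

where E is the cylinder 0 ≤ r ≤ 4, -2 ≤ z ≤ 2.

In cylindrical coordinates, x = r cos(θ), y = r sin(θ), z = z, and dV = r dr dθ dz.

The integrand becomes 1, so

    ∭_E (1) dV = ∫_{0}^{2π} ∫_{0}^{4} ∫_{-2}^{2} (1) · r dz dr dθ.

Inner (z): 4r.
Middle (r from 0 to 4): 32.
Outer (θ): 64π.

Therefore the triple integral equals 64π.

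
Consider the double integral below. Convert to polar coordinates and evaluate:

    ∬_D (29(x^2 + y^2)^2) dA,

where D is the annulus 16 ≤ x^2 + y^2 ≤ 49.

The region D is 4 ≤ r ≤ 7, 0 ≤ θ ≤ 2π in polar coordinates, where x = r cos(θ), y = r sin(θ), and dA = r dr dθ.

Under the substitution, the integrand becomes 29r^4, so

    ∬_D (29(x^2 + y^2)^2) dA = ∫_{0}^{2π} ∫_{4}^{7} (29r^4) · r dr dθ.

Inner integral (in r): ∫_{4}^{7} (29r^4) · r dr = 1097679/2.

Outer integral (in θ): ∫_{0}^{2π} (1097679/2) dθ = 1097679π.

Therefore ∬_D (29(x^2 + y^2)^2) dA = 1097679π.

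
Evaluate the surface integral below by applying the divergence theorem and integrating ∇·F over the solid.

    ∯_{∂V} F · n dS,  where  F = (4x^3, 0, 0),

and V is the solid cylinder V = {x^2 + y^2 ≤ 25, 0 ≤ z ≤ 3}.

By the divergence theorem,

    ∯_{∂V} F · n dS = ∭_V (∇ · F) dV.

Compute the divergence:
    ∇ · F = ∂F_x/∂x + ∂F_y/∂y + ∂F_z/∂z = 12x^2 + 0 + 0 = 12x^2.

In cylindrical coordinates, x = r cos(θ), y = r sin(θ), z = z, dV = r dr dθ dz, with 0 ≤ r ≤ 5, 0 ≤ θ ≤ 2π, 0 ≤ z ≤ 3.

The integrand, after substitution and multiplying by the volume element, becomes (12r^2cos(θ)^2) · r, so

    ∭_V (∇·F) dV = ∫_0^{2π} ∫_0^{5} ∫_0^{3} (12r^2cos(θ)^2) · r dz dr dθ.

Inner (z from 0 to 3): 36r^3cos(θ)^2.
Middle (r from 0 to 5): 5625cos(θ)^2.
Outer (θ from 0 to 2π): 5625π.

Therefore ∯_{∂V} F · n dS = 5625π.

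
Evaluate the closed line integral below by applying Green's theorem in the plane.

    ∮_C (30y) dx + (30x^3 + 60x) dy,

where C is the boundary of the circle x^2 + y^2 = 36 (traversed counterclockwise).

Green's theorem converts the closed line integral into a double integral over the enclosed region D:

    ∮_C P dx + Q dy = ∬_D (∂Q/∂x - ∂P/∂y) dA.

Here P = 30y, Q = 30x^3 + 60x, so

    ∂Q/∂x = 90x^2 + 60,    ∂P/∂y = 30,
    ∂Q/∂x - ∂P/∂y = 90x^2 + 30.

D is the region x^2 + y^2 ≤ 36. Evaluating the double integral:

In polar coordinates (x = r cos θ, y = r sin θ, dA = r dr dθ) the integrand becomes 90r^2cos(θ)^2 + 30, so

    ∬_D (90x^2 + 30) dA = ∫_0^{2π} ∫_0^{6} (90r^2cos(θ)^2 + 30) · r dr dθ.

Inner (r from 0 to 6): 29160cos(θ)^2 + 540.
Outer (θ from 0 to 2π): 30240π.

Therefore ∮_C P dx + Q dy = 30240π.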